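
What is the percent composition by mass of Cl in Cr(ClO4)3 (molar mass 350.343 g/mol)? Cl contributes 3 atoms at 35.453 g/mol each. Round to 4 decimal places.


pct = 100 * (n_elem * M_elem) / M_total
mass_contribution = 3 * 35.453 = 106.359 g/mol
pct = 100 * 106.359 / 350.343
pct = 30.35853435 %, rounded to 4 dp:

30.3585 %


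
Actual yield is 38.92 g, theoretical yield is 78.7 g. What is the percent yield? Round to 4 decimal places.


% yield = 100 * actual / theoretical
% yield = 100 * 38.92 / 78.7
% yield = 49.45362135 %, rounded to 4 dp:

49.4536 %


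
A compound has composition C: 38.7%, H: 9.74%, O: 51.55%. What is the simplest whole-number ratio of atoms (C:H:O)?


Assume 100 g of compound, divide each mass% by atomic mass to get moles, then normalize by the smallest to get a raw atom ratio.
Moles per 100 g: C: 38.7/12.011 = 3.222, H: 9.74/1.008 = 9.6627, O: 51.55/15.999 = 3.2221
Raw ratio (divide by min = 3.222): C: 1.0, H: 2.999, O: 1.0
Multiply by 1 to clear fractions: C: 1.0 ~= 1, H: 2.999 ~= 3, O: 1.0 ~= 1
Reduce by GCD to get the simplest whole-number ratio:

1:3:1


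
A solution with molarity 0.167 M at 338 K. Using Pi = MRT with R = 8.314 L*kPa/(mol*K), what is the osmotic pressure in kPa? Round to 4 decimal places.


Osmotic pressure (van't Hoff): Pi = M*R*T.
RT = 8.314 * 338 = 2810.132
Pi = 0.167 * 2810.132
Pi = 469.292044 kPa, rounded to 4 dp:

469.2920 kPa


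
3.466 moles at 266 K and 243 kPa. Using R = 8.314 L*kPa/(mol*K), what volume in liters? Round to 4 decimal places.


PV = nRT, solve for V = nRT / P.
nRT = 3.466 * 8.314 * 266 = 7665.1422
V = 7665.1422 / 243
V = 31.54379506 L, rounded to 4 dp:

31.5438 L


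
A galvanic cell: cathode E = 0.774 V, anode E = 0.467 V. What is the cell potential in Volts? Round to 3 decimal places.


Standard cell potential: E_cell = E_cathode - E_anode.
E_cell = 0.774 - (0.467)
E_cell = 0.307 V, rounded to 3 dp:

0.307 V


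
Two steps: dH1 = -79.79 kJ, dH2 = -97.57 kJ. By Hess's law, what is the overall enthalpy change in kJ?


Hess's law: enthalpy is a state function, so add the step enthalpies.
dH_total = dH1 + dH2 = -79.79 + (-97.57)
dH_total = -177.36 kJ:

-177.36 kJ


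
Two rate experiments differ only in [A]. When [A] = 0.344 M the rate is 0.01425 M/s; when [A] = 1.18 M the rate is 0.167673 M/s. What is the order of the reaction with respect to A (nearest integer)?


Rate is proportional to [A]^n, so rate2/rate1 = ([A]2/[A]1)^n. Take logs to solve for n.
rate2/rate1 = 0.167673 / 0.01425 = 11.7665
[A]2/[A]1 = 1.18 / 0.344 = 3.4302
n = ln(11.7665) / ln(3.4302) = 2.0
Nearest integer order:

2


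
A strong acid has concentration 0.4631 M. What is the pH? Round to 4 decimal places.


A strong acid dissociates completely, so [H+] equals the given concentration.
pH = -log10([H+]) = -log10(0.4631)
pH = 0.33432522, rounded to 4 dp:

0.3343


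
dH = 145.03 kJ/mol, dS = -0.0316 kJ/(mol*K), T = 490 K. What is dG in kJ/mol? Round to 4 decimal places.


Gibbs: dG = dH - T*dS (consistent units, dS already in kJ/(mol*K)).
T*dS = 490 * -0.0316 = -15.484
dG = 145.03 - (-15.484)
dG = 160.514 kJ/mol, rounded to 4 dp:

160.5140 kJ/mol


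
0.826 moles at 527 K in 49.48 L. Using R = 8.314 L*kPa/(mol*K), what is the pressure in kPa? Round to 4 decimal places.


PV = nRT, solve for P = nRT / V.
nRT = 0.826 * 8.314 * 527 = 3619.1008
P = 3619.1008 / 49.48
P = 73.14270008 kPa, rounded to 4 dp:

73.1427 kPa


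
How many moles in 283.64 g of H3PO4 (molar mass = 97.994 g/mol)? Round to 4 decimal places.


n = mass / M
n = 283.64 / 97.994
n = 2.89446293 mol, rounded to 4 dp:

2.8945 mol


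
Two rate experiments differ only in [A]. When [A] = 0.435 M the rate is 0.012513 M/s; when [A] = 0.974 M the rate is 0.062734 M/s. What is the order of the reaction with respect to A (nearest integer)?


Rate is proportional to [A]^n, so rate2/rate1 = ([A]2/[A]1)^n. Take logs to solve for n.
rate2/rate1 = 0.062734 / 0.012513 = 5.0135
[A]2/[A]1 = 0.974 / 0.435 = 2.2391
n = ln(5.0135) / ln(2.2391) = 2.0
Nearest integer order:

2


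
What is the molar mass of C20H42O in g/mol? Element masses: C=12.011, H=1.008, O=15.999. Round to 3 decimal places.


M = sum(count * atomic_mass) over atoms.
M = 20*12.011 + 42*1.008 + 1*15.999
M = 240.22 + 42.336 + 15.999
M = 298.555 g/mol, rounded to 3 dp:

298.555 g/mol


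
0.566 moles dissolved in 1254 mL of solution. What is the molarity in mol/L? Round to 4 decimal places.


Convert volume to liters: V_L = V_mL / 1000.
V_L = 1254 / 1000 = 1.254 L
M = n / V_L = 0.566 / 1.254
M = 0.45135566 mol/L, rounded to 4 dp:

0.4514 mol/L


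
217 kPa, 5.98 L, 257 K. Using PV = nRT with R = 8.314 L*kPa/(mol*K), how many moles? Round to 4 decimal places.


PV = nRT, solve for n = PV / (RT).
PV = 217 * 5.98 = 1297.66
RT = 8.314 * 257 = 2136.698
n = 1297.66 / 2136.698
n = 0.60732027 mol, rounded to 4 dp:

0.6073 mol


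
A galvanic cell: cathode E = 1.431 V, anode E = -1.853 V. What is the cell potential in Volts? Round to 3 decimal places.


Standard cell potential: E_cell = E_cathode - E_anode.
E_cell = 1.431 - (-1.853)
E_cell = 3.284 V, rounded to 3 dp:

3.284 V


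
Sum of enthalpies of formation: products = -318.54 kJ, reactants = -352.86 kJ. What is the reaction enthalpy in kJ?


dH_rxn = sum(dH_f products) - sum(dH_f reactants)
dH_rxn = -318.54 - (-352.86)
dH_rxn = 34.32 kJ:

34.32 kJ


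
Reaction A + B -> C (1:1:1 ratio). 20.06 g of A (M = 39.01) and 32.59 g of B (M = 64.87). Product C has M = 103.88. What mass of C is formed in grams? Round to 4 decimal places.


Find moles of each reactant; the smaller value is the limiting reagent in a 1:1:1 reaction, so moles_C equals moles of the limiter.
n_A = mass_A / M_A = 20.06 / 39.01 = 0.514227 mol
n_B = mass_B / M_B = 32.59 / 64.87 = 0.502389 mol
Limiting reagent: B (smaller), n_limiting = 0.502389 mol
mass_C = n_limiting * M_C = 0.502389 * 103.88
mass_C = 52.18816932 g, rounded to 4 dp:

52.1882 g


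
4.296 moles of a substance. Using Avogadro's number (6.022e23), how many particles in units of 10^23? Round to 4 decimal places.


N = n * NA, then divide by 1e23 for the requested units.
N / 1e23 = n * 6.022
N / 1e23 = 4.296 * 6.022
N / 1e23 = 25.870512, rounded to 4 dp:

25.8705


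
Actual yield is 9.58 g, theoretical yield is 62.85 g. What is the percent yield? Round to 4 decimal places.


% yield = 100 * actual / theoretical
% yield = 100 * 9.58 / 62.85
% yield = 15.24264121 %, rounded to 4 dp:

15.2426 %


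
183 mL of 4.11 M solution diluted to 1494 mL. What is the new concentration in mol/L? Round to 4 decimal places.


Dilution: M1*V1 = M2*V2, solve for M2.
M2 = M1*V1 / V2
M2 = 4.11 * 183 / 1494
M2 = 752.13 / 1494
M2 = 0.50343373 mol/L, rounded to 4 dp:

0.5034 mol/L


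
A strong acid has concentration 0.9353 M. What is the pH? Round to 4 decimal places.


A strong acid dissociates completely, so [H+] equals the given concentration.
pH = -log10([H+]) = -log10(0.9353)
pH = 0.02904907, rounded to 4 dp:

0.0290


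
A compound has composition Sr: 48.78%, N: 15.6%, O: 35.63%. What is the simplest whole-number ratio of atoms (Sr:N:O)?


Assume 100 g of compound, divide each mass% by atomic mass to get moles, then normalize by the smallest to get a raw atom ratio.
Moles per 100 g: Sr: 48.78/87.62 = 0.5567, N: 15.6/14.007 = 1.1137, O: 35.63/15.999 = 2.227
Raw ratio (divide by min = 0.5567): Sr: 1.0, N: 2.001, O: 4.0
Multiply by 1 to clear fractions: Sr: 1.0 ~= 1, N: 2.001 ~= 2, O: 4.0 ~= 4
Reduce by GCD to get the simplest whole-number ratio:

1:2:4


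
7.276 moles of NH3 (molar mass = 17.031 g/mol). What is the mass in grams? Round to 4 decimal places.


mass = n * M
mass = 7.276 * 17.031
mass = 123.917556 g, rounded to 4 dp:

123.9176 g


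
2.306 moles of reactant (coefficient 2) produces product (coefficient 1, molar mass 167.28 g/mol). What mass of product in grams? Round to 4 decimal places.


Use the coefficient ratio to convert reactant moles to product moles, then multiply by the product's molar mass.
moles_P = moles_R * (coeff_P / coeff_R) = 2.306 * (1/2) = 1.153
mass_P = moles_P * M_P = 1.153 * 167.28
mass_P = 192.87384 g, rounded to 4 dp:

192.8738 g


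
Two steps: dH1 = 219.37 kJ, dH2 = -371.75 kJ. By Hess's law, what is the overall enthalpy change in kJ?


Hess's law: enthalpy is a state function, so add the step enthalpies.
dH_total = dH1 + dH2 = 219.37 + (-371.75)
dH_total = -152.38 kJ:

-152.38 kJ


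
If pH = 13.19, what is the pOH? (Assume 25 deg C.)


At 25 deg C, pH + pOH = 14.
pOH = 14 - pH = 14 - 13.19
pOH = 0.81:

0.81


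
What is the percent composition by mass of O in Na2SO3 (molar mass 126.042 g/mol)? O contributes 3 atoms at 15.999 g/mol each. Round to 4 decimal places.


pct = 100 * (n_elem * M_elem) / M_total
mass_contribution = 3 * 15.999 = 47.997 g/mol
pct = 100 * 47.997 / 126.042
pct = 38.08016375 %, rounded to 4 dp:

38.0802 %


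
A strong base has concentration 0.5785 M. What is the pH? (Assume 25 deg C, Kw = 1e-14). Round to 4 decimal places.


A strong base dissociates completely, so [OH-] equals the given concentration.
pOH = -log10([OH-]) = -log10(0.5785) = 0.237697
pH = 14 - pOH = 14 - 0.237697
pH = 13.762303, rounded to 4 dp:

13.7623


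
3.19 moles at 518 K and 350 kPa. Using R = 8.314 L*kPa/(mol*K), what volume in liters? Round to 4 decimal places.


PV = nRT, solve for V = nRT / P.
nRT = 3.19 * 8.314 * 518 = 13738.2199
V = 13738.2199 / 350
V = 39.25205686 L, rounded to 4 dp:

39.2521 L


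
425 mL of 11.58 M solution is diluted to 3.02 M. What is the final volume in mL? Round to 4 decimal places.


Dilution: M1*V1 = M2*V2, solve for V2.
V2 = M1*V1 / M2
V2 = 11.58 * 425 / 3.02
V2 = 4921.5 / 3.02
V2 = 1629.63576159 mL, rounded to 4 dp:

1629.6358 mL


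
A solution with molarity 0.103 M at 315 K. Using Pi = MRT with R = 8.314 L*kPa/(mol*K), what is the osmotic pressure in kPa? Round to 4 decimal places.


Osmotic pressure (van't Hoff): Pi = M*R*T.
RT = 8.314 * 315 = 2618.91
Pi = 0.103 * 2618.91
Pi = 269.74773 kPa, rounded to 4 dp:

269.7477 kPa


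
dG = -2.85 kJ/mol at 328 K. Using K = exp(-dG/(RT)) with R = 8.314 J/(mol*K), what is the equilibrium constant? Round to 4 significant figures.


dG is in kJ/mol; multiply by 1000 to match R in J/(mol*K).
RT = 8.314 * 328 = 2726.992 J/mol
exponent = -dG*1000 / (RT) = -(-2.85*1000) / 2726.992 = 1.04510758
K = exp(1.04510758)
K = 2.8437044, rounded to 4 significant figures:

2.844


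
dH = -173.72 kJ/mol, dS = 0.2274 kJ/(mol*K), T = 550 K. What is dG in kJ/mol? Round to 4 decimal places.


Gibbs: dG = dH - T*dS (consistent units, dS already in kJ/(mol*K)).
T*dS = 550 * 0.2274 = 125.07
dG = -173.72 - (125.07)
dG = -298.79 kJ/mol, rounded to 4 dp:

-298.7900 kJ/mol


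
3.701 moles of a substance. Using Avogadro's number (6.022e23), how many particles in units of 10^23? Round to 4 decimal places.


N = n * NA, then divide by 1e23 for the requested units.
N / 1e23 = n * 6.022
N / 1e23 = 3.701 * 6.022
N / 1e23 = 22.287422, rounded to 4 dp:

22.2874


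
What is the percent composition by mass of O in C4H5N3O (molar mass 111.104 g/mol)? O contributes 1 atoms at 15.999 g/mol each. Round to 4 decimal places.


pct = 100 * (n_elem * M_elem) / M_total
mass_contribution = 1 * 15.999 = 15.999 g/mol
pct = 100 * 15.999 / 111.104
pct = 14.4000216 %, rounded to 4 dp:

14.4000 %


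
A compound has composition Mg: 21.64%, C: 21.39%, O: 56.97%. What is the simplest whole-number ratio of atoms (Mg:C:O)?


Assume 100 g of compound, divide each mass% by atomic mass to get moles, then normalize by the smallest to get a raw atom ratio.
Moles per 100 g: Mg: 21.64/24.305 = 0.8904, C: 21.39/12.011 = 1.7809, O: 56.97/15.999 = 3.5608
Raw ratio (divide by min = 0.8904): Mg: 1.0, C: 2.0, O: 3.999
Multiply by 1 to clear fractions: Mg: 1.0 ~= 1, C: 2.0 ~= 2, O: 3.999 ~= 4
Reduce by GCD to get the simplest whole-number ratio:

1:2:4


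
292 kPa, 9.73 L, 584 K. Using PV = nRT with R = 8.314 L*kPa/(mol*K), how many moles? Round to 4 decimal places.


PV = nRT, solve for n = PV / (RT).
PV = 292 * 9.73 = 2841.16
RT = 8.314 * 584 = 4855.376
n = 2841.16 / 4855.376
n = 0.58515757 mol, rounded to 4 dp:

0.5852 mol


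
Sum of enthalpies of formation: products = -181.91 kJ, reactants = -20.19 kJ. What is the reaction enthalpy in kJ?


dH_rxn = sum(dH_f products) - sum(dH_f reactants)
dH_rxn = -181.91 - (-20.19)
dH_rxn = -161.72 kJ:

-161.72 kJ


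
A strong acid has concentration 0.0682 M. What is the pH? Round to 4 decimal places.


A strong acid dissociates completely, so [H+] equals the given concentration.
pH = -log10([H+]) = -log10(0.0682)
pH = 1.16621563, rounded to 4 dp:

1.1662


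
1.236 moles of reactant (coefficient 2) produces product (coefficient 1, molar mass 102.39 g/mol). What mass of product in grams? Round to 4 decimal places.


Use the coefficient ratio to convert reactant moles to product moles, then multiply by the product's molar mass.
moles_P = moles_R * (coeff_P / coeff_R) = 1.236 * (1/2) = 0.618
mass_P = moles_P * M_P = 0.618 * 102.39
mass_P = 63.27702 g, rounded to 4 dp:

63.2770 g


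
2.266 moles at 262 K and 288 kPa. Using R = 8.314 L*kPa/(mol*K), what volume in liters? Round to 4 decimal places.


PV = nRT, solve for V = nRT / P.
nRT = 2.266 * 8.314 * 262 = 4935.9553
V = 4935.9553 / 288
V = 17.13873368 L, rounded to 4 dp:

17.1387 L


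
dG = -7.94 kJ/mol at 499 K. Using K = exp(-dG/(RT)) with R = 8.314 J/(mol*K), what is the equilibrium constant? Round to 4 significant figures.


dG is in kJ/mol; multiply by 1000 to match R in J/(mol*K).
RT = 8.314 * 499 = 4148.686 J/mol
exponent = -dG*1000 / (RT) = -(-7.94*1000) / 4148.686 = 1.91385899
K = exp(1.91385899)
K = 6.7791992, rounded to 4 significant figures:

6.779


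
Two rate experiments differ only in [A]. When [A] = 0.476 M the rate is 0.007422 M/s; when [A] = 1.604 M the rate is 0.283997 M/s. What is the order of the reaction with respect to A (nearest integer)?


Rate is proportional to [A]^n, so rate2/rate1 = ([A]2/[A]1)^n. Take logs to solve for n.
rate2/rate1 = 0.283997 / 0.007422 = 38.2642
[A]2/[A]1 = 1.604 / 0.476 = 3.3697
n = ln(38.2642) / ln(3.3697) = 3.0
Nearest integer order:

3


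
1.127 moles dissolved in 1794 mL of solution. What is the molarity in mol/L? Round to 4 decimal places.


Convert volume to liters: V_L = V_mL / 1000.
V_L = 1794 / 1000 = 1.794 L
M = n / V_L = 1.127 / 1.794
M = 0.62820513 mol/L, rounded to 4 dp:

0.6282 mol/L


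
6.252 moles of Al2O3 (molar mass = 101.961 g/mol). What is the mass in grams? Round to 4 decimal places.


mass = n * M
mass = 6.252 * 101.961
mass = 637.460172 g, rounded to 4 dp:

637.4602 g


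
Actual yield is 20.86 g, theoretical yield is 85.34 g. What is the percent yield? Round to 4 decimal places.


% yield = 100 * actual / theoretical
% yield = 100 * 20.86 / 85.34
% yield = 24.44340286 %, rounded to 4 dp:

24.4434 %


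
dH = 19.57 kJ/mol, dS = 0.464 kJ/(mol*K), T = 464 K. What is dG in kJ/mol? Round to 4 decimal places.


Gibbs: dG = dH - T*dS (consistent units, dS already in kJ/(mol*K)).
T*dS = 464 * 0.464 = 215.296
dG = 19.57 - (215.296)
dG = -195.726 kJ/mol, rounded to 4 dp:

-195.7260 kJ/mol


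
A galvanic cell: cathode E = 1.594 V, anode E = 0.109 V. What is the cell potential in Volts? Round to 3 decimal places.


Standard cell potential: E_cell = E_cathode - E_anode.
E_cell = 1.594 - (0.109)
E_cell = 1.485 V, rounded to 3 dp:

1.485 V


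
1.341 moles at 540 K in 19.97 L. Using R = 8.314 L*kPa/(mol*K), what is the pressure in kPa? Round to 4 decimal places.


PV = nRT, solve for P = nRT / V.
nRT = 1.341 * 8.314 * 540 = 6020.5
P = 6020.5 / 19.97
P = 301.47721582 kPa, rounded to 4 dp:

301.4772 kPa


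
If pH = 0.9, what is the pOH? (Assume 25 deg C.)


At 25 deg C, pH + pOH = 14.
pOH = 14 - pH = 14 - 0.9
pOH = 13.1:

13.10


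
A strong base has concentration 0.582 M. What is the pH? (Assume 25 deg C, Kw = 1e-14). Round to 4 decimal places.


A strong base dissociates completely, so [OH-] equals the given concentration.
pOH = -log10([OH-]) = -log10(0.582) = 0.235077
pH = 14 - pOH = 14 - 0.235077
pH = 13.764923, rounded to 4 dp:

13.7649


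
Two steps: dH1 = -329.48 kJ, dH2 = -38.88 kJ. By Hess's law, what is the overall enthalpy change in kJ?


Hess's law: enthalpy is a state function, so add the step enthalpies.
dH_total = dH1 + dH2 = -329.48 + (-38.88)
dH_total = -368.36 kJ:

-368.36 kJ


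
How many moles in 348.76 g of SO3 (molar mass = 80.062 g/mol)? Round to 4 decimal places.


n = mass / M
n = 348.76 / 80.062
n = 4.356124 mol, rounded to 4 dp:

4.3561 mol


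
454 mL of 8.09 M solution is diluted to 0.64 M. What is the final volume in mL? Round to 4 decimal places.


Dilution: M1*V1 = M2*V2, solve for V2.
V2 = M1*V1 / M2
V2 = 8.09 * 454 / 0.64
V2 = 3672.86 / 0.64
V2 = 5738.84375 mL, rounded to 4 dp:

5738.8438 mL


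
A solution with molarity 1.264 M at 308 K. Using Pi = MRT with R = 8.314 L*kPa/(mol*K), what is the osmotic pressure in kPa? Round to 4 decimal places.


Osmotic pressure (van't Hoff): Pi = M*R*T.
RT = 8.314 * 308 = 2560.712
Pi = 1.264 * 2560.712
Pi = 3236.739968 kPa, rounded to 4 dp:

3236.7400 kPa


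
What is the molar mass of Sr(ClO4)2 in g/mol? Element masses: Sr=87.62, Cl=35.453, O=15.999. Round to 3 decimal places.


M = sum(count * atomic_mass) over atoms.
M = 1*87.62 + 2*35.453 + 8*15.999
M = 87.62 + 70.906 + 127.992
M = 286.518 g/mol, rounded to 3 dp:

286.518 g/mol


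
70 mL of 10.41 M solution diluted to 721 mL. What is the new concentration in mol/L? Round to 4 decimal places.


Dilution: M1*V1 = M2*V2, solve for M2.
M2 = M1*V1 / V2
M2 = 10.41 * 70 / 721
M2 = 728.7 / 721
M2 = 1.01067961 mol/L, rounded to 4 dp:

1.0107 mol/L


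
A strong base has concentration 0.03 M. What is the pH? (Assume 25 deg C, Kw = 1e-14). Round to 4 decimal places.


A strong base dissociates completely, so [OH-] equals the given concentration.
pOH = -log10([OH-]) = -log10(0.03) = 1.522879
pH = 14 - pOH = 14 - 1.522879
pH = 12.477121, rounded to 4 dp:

12.4771


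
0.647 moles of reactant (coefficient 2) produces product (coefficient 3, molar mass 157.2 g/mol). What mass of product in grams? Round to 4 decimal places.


Use the coefficient ratio to convert reactant moles to product moles, then multiply by the product's molar mass.
moles_P = moles_R * (coeff_P / coeff_R) = 0.647 * (3/2) = 0.9705
mass_P = moles_P * M_P = 0.9705 * 157.2
mass_P = 152.5626 g, rounded to 4 dp:

152.5626 g


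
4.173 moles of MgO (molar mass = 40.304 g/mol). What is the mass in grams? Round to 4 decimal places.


mass = n * M
mass = 4.173 * 40.304
mass = 168.188592 g, rounded to 4 dp:

168.1886 g


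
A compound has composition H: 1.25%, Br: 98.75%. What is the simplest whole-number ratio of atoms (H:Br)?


Assume 100 g of compound, divide each mass% by atomic mass to get moles, then normalize by the smallest to get a raw atom ratio.
Moles per 100 g: H: 1.25/1.008 = 1.2401, Br: 98.75/79.904 = 1.2359
Raw ratio (divide by min = 1.2359): H: 1.003, Br: 1.0
Multiply by 1 to clear fractions: H: 1.003 ~= 1, Br: 1.0 ~= 1
Reduce by GCD to get the simplest whole-number ratio:

1:1


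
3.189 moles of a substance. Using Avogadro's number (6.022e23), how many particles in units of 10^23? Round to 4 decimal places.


N = n * NA, then divide by 1e23 for the requested units.
N / 1e23 = n * 6.022
N / 1e23 = 3.189 * 6.022
N / 1e23 = 19.204158, rounded to 4 dp:

19.2042


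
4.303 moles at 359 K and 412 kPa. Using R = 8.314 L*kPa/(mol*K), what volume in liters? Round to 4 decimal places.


PV = nRT, solve for V = nRT / P.
nRT = 4.303 * 8.314 * 359 = 12843.276
V = 12843.276 / 412
V = 31.173 L, rounded to 4 dp:

31.1730 L


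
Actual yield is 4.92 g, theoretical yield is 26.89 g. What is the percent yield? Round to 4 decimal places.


% yield = 100 * actual / theoretical
% yield = 100 * 4.92 / 26.89
% yield = 18.2967646 %, rounded to 4 dp:

18.2968 %


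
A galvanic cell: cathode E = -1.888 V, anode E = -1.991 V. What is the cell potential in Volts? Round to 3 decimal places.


Standard cell potential: E_cell = E_cathode - E_anode.
E_cell = -1.888 - (-1.991)
E_cell = 0.103 V, rounded to 3 dp:

0.103 V


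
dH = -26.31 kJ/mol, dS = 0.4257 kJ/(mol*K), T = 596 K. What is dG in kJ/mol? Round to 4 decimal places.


Gibbs: dG = dH - T*dS (consistent units, dS already in kJ/(mol*K)).
T*dS = 596 * 0.4257 = 253.7172
dG = -26.31 - (253.7172)
dG = -280.0272 kJ/mol, rounded to 4 dp:

-280.0272 kJ/mol


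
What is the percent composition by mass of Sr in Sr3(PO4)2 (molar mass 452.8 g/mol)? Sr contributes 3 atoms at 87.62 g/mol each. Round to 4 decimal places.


pct = 100 * (n_elem * M_elem) / M_total
mass_contribution = 3 * 87.62 = 262.86 g/mol
pct = 100 * 262.86 / 452.8
pct = 58.05212014 %, rounded to 4 dp:

58.0521 %


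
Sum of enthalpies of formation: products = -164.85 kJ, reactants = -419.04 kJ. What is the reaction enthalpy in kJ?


dH_rxn = sum(dH_f products) - sum(dH_f reactants)
dH_rxn = -164.85 - (-419.04)
dH_rxn = 254.19 kJ:

254.19 kJ


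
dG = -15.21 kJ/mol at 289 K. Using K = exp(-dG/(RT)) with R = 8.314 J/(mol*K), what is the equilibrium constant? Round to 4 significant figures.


dG is in kJ/mol; multiply by 1000 to match R in J/(mol*K).
RT = 8.314 * 289 = 2402.746 J/mol
exponent = -dG*1000 / (RT) = -(-15.21*1000) / 2402.746 = 6.33025713
K = exp(6.33025713)
K = 561.3009, rounded to 4 significant figures:

561.3


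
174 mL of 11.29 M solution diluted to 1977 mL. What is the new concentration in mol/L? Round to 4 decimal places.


Dilution: M1*V1 = M2*V2, solve for M2.
M2 = M1*V1 / V2
M2 = 11.29 * 174 / 1977
M2 = 1964.46 / 1977
M2 = 0.99365706 mol/L, rounded to 4 dp:

0.9937 mol/L


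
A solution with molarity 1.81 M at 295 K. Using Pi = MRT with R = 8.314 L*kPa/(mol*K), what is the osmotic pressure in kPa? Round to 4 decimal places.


Osmotic pressure (van't Hoff): Pi = M*R*T.
RT = 8.314 * 295 = 2452.63
Pi = 1.81 * 2452.63
Pi = 4439.2603 kPa, rounded to 4 dp:

4439.2603 kPa


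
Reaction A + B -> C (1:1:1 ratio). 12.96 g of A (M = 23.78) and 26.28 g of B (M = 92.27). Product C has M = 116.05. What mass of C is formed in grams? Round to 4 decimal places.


Find moles of each reactant; the smaller value is the limiting reagent in a 1:1:1 reaction, so moles_C equals moles of the limiter.
n_A = mass_A / M_A = 12.96 / 23.78 = 0.544996 mol
n_B = mass_B / M_B = 26.28 / 92.27 = 0.284816 mol
Limiting reagent: B (smaller), n_limiting = 0.284816 mol
mass_C = n_limiting * M_C = 0.284816 * 116.05
mass_C = 33.0528968 g, rounded to 4 dp:

33.0529 g


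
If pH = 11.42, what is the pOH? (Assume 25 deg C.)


At 25 deg C, pH + pOH = 14.
pOH = 14 - pH = 14 - 11.42
pOH = 2.58:

2.58


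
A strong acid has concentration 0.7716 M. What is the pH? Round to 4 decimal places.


A strong acid dissociates completely, so [H+] equals the given concentration.
pH = -log10([H+]) = -log10(0.7716)
pH = 0.11260778, rounded to 4 dp:

0.1126


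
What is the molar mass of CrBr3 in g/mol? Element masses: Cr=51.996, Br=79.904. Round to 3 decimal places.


M = sum(count * atomic_mass) over atoms.
M = 1*51.996 + 3*79.904
M = 51.996 + 239.712
M = 291.708 g/mol, rounded to 3 dp:

291.708 g/mol


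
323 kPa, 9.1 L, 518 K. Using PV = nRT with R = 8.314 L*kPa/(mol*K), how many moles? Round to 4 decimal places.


PV = nRT, solve for n = PV / (RT).
PV = 323 * 9.1 = 2939.3
RT = 8.314 * 518 = 4306.652
n = 2939.3 / 4306.652
n = 0.68250232 mol, rounded to 4 dp:

0.6825 mol


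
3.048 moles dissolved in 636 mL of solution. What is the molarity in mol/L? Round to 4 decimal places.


Convert volume to liters: V_L = V_mL / 1000.
V_L = 636 / 1000 = 0.636 L
M = n / V_L = 3.048 / 0.636
M = 4.79245283 mol/L, rounded to 4 dp:

4.7925 mol/L


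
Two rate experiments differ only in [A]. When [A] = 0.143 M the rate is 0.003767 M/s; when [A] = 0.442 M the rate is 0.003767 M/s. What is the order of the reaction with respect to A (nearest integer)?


Rate is proportional to [A]^n, so rate2/rate1 = ([A]2/[A]1)^n. Take logs to solve for n.
rate2/rate1 = 0.003767 / 0.003767 = 1.0
[A]2/[A]1 = 0.442 / 0.143 = 3.0909
n = ln(1.0) / ln(3.0909) = 0.0
Nearest integer order:

0


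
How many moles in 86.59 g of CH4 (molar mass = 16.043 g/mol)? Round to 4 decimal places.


n = mass / M
n = 86.59 / 16.043
n = 5.39736957 mol, rounded to 4 dp:

5.3974 mol


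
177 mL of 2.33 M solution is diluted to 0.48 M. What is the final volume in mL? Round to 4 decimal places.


Dilution: M1*V1 = M2*V2, solve for V2.
V2 = M1*V1 / M2
V2 = 2.33 * 177 / 0.48
V2 = 412.41 / 0.48
V2 = 859.1875 mL, rounded to 4 dp:

859.1875 mL


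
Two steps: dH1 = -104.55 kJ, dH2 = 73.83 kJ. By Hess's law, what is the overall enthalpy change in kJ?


Hess's law: enthalpy is a state function, so add the step enthalpies.
dH_total = dH1 + dH2 = -104.55 + (73.83)
dH_total = -30.72 kJ:

-30.72 kJ


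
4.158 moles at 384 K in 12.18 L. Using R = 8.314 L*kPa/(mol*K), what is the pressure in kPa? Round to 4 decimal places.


PV = nRT, solve for P = nRT / V.
nRT = 4.158 * 8.314 * 384 = 13274.731
P = 13274.731 / 12.18
P = 1089.87939245 kPa, rounded to 4 dp:

1089.8794 kPa


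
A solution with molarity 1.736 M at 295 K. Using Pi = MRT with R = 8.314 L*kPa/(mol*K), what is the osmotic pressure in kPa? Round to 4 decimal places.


Osmotic pressure (van't Hoff): Pi = M*R*T.
RT = 8.314 * 295 = 2452.63
Pi = 1.736 * 2452.63
Pi = 4257.76568 kPa, rounded to 4 dp:

4257.7657 kPa


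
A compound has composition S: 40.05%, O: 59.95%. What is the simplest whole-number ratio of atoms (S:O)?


Assume 100 g of compound, divide each mass% by atomic mass to get moles, then normalize by the smallest to get a raw atom ratio.
Moles per 100 g: S: 40.05/32.065 = 1.249, O: 59.95/15.999 = 3.7471
Raw ratio (divide by min = 1.249): S: 1.0, O: 3.0
Multiply by 1 to clear fractions: S: 1.0 ~= 1, O: 3.0 ~= 3
Reduce by GCD to get the simplest whole-number ratio:

1:3


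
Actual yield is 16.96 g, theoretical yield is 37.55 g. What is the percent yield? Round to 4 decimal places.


% yield = 100 * actual / theoretical
% yield = 100 * 16.96 / 37.55
% yield = 45.16644474 %, rounded to 4 dp:

45.1664 %


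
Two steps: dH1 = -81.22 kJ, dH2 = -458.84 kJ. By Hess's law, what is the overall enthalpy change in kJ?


Hess's law: enthalpy is a state function, so add the step enthalpies.
dH_total = dH1 + dH2 = -81.22 + (-458.84)
dH_total = -540.06 kJ:

-540.06 kJ


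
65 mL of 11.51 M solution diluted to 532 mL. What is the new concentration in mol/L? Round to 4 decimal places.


Dilution: M1*V1 = M2*V2, solve for M2.
M2 = M1*V1 / V2
M2 = 11.51 * 65 / 532
M2 = 748.15 / 532
M2 = 1.40629699 mol/L, rounded to 4 dp:

1.4063 mol/L


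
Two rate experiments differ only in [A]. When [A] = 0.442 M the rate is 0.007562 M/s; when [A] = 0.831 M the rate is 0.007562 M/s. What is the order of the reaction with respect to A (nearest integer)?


Rate is proportional to [A]^n, so rate2/rate1 = ([A]2/[A]1)^n. Take logs to solve for n.
rate2/rate1 = 0.007562 / 0.007562 = 1.0
[A]2/[A]1 = 0.831 / 0.442 = 1.8801
n = ln(1.0) / ln(1.8801) = 0.0
Nearest integer order:

0


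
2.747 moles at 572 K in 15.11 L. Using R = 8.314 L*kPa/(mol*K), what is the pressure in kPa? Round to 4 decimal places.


PV = nRT, solve for P = nRT / V.
nRT = 2.747 * 8.314 * 572 = 13063.6552
P = 13063.6552 / 15.11
P = 864.57016545 kPa, rounded to 4 dp:

864.5702 kPa


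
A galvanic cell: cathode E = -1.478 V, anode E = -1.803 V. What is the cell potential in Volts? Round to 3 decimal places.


Standard cell potential: E_cell = E_cathode - E_anode.
E_cell = -1.478 - (-1.803)
E_cell = 0.325 V, rounded to 3 dp:

0.325 V


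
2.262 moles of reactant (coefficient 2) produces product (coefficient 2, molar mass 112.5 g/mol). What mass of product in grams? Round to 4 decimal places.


Use the coefficient ratio to convert reactant moles to product moles, then multiply by the product's molar mass.
moles_P = moles_R * (coeff_P / coeff_R) = 2.262 * (2/2) = 2.262
mass_P = moles_P * M_P = 2.262 * 112.5
mass_P = 254.475 g, rounded to 4 dp:

254.4750 g


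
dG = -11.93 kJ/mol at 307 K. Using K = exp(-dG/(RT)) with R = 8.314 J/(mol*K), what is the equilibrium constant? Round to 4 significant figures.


dG is in kJ/mol; multiply by 1000 to match R in J/(mol*K).
RT = 8.314 * 307 = 2552.398 J/mol
exponent = -dG*1000 / (RT) = -(-11.93*1000) / 2552.398 = 4.67403595
K = exp(4.67403595)
K = 107.12924, rounded to 4 significant figures:

107.1


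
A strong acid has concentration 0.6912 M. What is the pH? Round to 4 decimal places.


A strong acid dissociates completely, so [H+] equals the given concentration.
pH = -log10([H+]) = -log10(0.6912)
pH = 0.16039627, rounded to 4 dp:

0.1604


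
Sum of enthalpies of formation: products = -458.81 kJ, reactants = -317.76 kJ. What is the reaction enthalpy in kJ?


dH_rxn = sum(dH_f products) - sum(dH_f reactants)
dH_rxn = -458.81 - (-317.76)
dH_rxn = -141.05 kJ:

-141.05 kJ


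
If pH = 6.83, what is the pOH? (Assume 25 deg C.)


At 25 deg C, pH + pOH = 14.
pOH = 14 - pH = 14 - 6.83
pOH = 7.17:

7.17


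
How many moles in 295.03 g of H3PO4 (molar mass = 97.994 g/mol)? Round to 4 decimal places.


n = mass / M
n = 295.03 / 97.994
n = 3.01069453 mol, rounded to 4 dp:

3.0107 mol


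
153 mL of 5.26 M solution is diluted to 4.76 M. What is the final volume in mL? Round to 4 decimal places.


Dilution: M1*V1 = M2*V2, solve for V2.
V2 = M1*V1 / M2
V2 = 5.26 * 153 / 4.76
V2 = 804.78 / 4.76
V2 = 169.07142857 mL, rounded to 4 dp:

169.0714 mL


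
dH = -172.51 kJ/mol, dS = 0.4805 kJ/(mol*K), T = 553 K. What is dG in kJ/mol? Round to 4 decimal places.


Gibbs: dG = dH - T*dS (consistent units, dS already in kJ/(mol*K)).
T*dS = 553 * 0.4805 = 265.7165
dG = -172.51 - (265.7165)
dG = -438.2265 kJ/mol, rounded to 4 dp:

-438.2265 kJ/mol


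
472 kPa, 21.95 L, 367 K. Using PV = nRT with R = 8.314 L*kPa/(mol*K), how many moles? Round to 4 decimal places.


PV = nRT, solve for n = PV / (RT).
PV = 472 * 21.95 = 10360.4
RT = 8.314 * 367 = 3051.238
n = 10360.4 / 3051.238
n = 3.39547423 mol, rounded to 4 dp:

3.3955 mol


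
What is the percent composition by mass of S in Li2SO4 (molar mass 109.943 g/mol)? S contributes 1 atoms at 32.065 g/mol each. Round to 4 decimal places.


pct = 100 * (n_elem * M_elem) / M_total
mass_contribution = 1 * 32.065 = 32.065 g/mol
pct = 100 * 32.065 / 109.943
pct = 29.16511283 %, rounded to 4 dp:

29.1651 %


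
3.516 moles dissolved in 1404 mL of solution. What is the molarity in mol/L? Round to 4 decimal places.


Convert volume to liters: V_L = V_mL / 1000.
V_L = 1404 / 1000 = 1.404 L
M = n / V_L = 3.516 / 1.404
M = 2.5042735 mol/L, rounded to 4 dp:

2.5043 mol/L


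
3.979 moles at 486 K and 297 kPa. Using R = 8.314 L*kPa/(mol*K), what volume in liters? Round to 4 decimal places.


PV = nRT, solve for V = nRT / P.
nRT = 3.979 * 8.314 * 486 = 16077.5633
V = 16077.5633 / 297
V = 54.13320976 L, rounded to 4 dp:

54.1332 L


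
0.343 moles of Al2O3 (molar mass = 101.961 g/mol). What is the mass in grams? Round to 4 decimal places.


mass = n * M
mass = 0.343 * 101.961
mass = 34.972623 g, rounded to 4 dp:

34.9726 g


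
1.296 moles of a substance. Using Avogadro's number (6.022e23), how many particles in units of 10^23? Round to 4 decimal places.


N = n * NA, then divide by 1e23 for the requested units.
N / 1e23 = n * 6.022
N / 1e23 = 1.296 * 6.022
N / 1e23 = 7.804512, rounded to 4 dp:

7.8045


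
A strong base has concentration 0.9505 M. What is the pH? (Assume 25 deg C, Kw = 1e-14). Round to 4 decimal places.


A strong base dissociates completely, so [OH-] equals the given concentration.
pOH = -log10([OH-]) = -log10(0.9505) = 0.022048
pH = 14 - pOH = 14 - 0.022048
pH = 13.977952, rounded to 4 dp:

13.9780


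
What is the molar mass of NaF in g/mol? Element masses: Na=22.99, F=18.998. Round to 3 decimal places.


M = sum(count * atomic_mass) over atoms.
M = 1*22.99 + 1*18.998
M = 22.99 + 18.998
M = 41.988 g/mol, rounded to 3 dp:

41.988 g/mol


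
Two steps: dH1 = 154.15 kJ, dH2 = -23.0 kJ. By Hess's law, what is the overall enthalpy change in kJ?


Hess's law: enthalpy is a state function, so add the step enthalpies.
dH_total = dH1 + dH2 = 154.15 + (-23.0)
dH_total = 131.15 kJ:

131.15 kJ


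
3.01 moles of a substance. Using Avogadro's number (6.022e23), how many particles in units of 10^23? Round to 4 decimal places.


N = n * NA, then divide by 1e23 for the requested units.
N / 1e23 = n * 6.022
N / 1e23 = 3.01 * 6.022
N / 1e23 = 18.12622, rounded to 4 dp:

18.1262


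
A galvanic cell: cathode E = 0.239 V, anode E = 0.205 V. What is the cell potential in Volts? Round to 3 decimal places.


Standard cell potential: E_cell = E_cathode - E_anode.
E_cell = 0.239 - (0.205)
E_cell = 0.034 V, rounded to 3 dp:

0.034 V


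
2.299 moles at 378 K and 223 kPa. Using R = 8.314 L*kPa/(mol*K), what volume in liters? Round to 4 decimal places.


PV = nRT, solve for V = nRT / P.
nRT = 2.299 * 8.314 * 378 = 7225.0489
V = 7225.0489 / 223
V = 32.39932242 L, rounded to 4 dp:

32.3993 L


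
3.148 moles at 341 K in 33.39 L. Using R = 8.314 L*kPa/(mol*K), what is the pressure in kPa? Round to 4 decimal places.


PV = nRT, solve for P = nRT / V.
nRT = 3.148 * 8.314 * 341 = 8924.813
P = 8924.813 / 33.39
P = 267.28999701 kPa, rounded to 4 dp:

267.2900 kPa


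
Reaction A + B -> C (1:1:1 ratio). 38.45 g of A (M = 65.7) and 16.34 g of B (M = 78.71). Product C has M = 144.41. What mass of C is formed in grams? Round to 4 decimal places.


Find moles of each reactant; the smaller value is the limiting reagent in a 1:1:1 reaction, so moles_C equals moles of the limiter.
n_A = mass_A / M_A = 38.45 / 65.7 = 0.585236 mol
n_B = mass_B / M_B = 16.34 / 78.71 = 0.207598 mol
Limiting reagent: B (smaller), n_limiting = 0.207598 mol
mass_C = n_limiting * M_C = 0.207598 * 144.41
mass_C = 29.97922718 g, rounded to 4 dp:

29.9792 g


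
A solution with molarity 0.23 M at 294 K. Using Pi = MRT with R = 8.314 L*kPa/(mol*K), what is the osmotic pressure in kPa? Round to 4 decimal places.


Osmotic pressure (van't Hoff): Pi = M*R*T.
RT = 8.314 * 294 = 2444.316
Pi = 0.23 * 2444.316
Pi = 562.19268 kPa, rounded to 4 dp:

562.1927 kPa


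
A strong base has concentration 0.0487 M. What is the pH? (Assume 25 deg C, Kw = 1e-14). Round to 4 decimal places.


A strong base dissociates completely, so [OH-] equals the given concentration.
pOH = -log10([OH-]) = -log10(0.0487) = 1.312471
pH = 14 - pOH = 14 - 1.312471
pH = 12.687529, rounded to 4 dp:

12.6875


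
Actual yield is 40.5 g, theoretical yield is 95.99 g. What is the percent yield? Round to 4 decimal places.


% yield = 100 * actual / theoretical
% yield = 100 * 40.5 / 95.99
% yield = 42.19189499 %, rounded to 4 dp:

42.1919 %


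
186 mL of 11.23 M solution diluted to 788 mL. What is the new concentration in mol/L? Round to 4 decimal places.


Dilution: M1*V1 = M2*V2, solve for M2.
M2 = M1*V1 / V2
M2 = 11.23 * 186 / 788
M2 = 2088.78 / 788
M2 = 2.65073604 mol/L, rounded to 4 dp:

2.6507 mol/L


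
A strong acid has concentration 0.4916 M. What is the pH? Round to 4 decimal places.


A strong acid dissociates completely, so [H+] equals the given concentration.
pH = -log10([H+]) = -log10(0.4916)
pH = 0.30838813, rounded to 4 dp:

0.3084


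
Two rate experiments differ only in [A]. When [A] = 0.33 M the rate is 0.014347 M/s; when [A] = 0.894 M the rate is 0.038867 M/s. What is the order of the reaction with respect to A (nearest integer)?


Rate is proportional to [A]^n, so rate2/rate1 = ([A]2/[A]1)^n. Take logs to solve for n.
rate2/rate1 = 0.038867 / 0.014347 = 2.7091
[A]2/[A]1 = 0.894 / 0.33 = 2.7091
n = ln(2.7091) / ln(2.7091) = 1.0
Nearest integer order:

1


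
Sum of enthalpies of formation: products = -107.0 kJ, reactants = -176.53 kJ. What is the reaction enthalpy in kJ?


dH_rxn = sum(dH_f products) - sum(dH_f reactants)
dH_rxn = -107.0 - (-176.53)
dH_rxn = 69.53 kJ:

69.53 kJ


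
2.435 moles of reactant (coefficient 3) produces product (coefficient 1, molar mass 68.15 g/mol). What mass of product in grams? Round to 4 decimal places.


Use the coefficient ratio to convert reactant moles to product moles, then multiply by the product's molar mass.
moles_P = moles_R * (coeff_P / coeff_R) = 2.435 * (1/3) = 0.811667
mass_P = moles_P * M_P = 0.811667 * 68.15
mass_P = 55.31510605 g, rounded to 4 dp:

55.3151 g


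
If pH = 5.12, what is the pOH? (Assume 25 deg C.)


At 25 deg C, pH + pOH = 14.
pOH = 14 - pH = 14 - 5.12
pOH = 8.88:

8.88


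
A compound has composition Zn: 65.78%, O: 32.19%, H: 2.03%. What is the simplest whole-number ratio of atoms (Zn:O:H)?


Assume 100 g of compound, divide each mass% by atomic mass to get moles, then normalize by the smallest to get a raw atom ratio.
Moles per 100 g: Zn: 65.78/65.38 = 1.0061, O: 32.19/15.999 = 2.012, H: 2.03/1.008 = 2.0139
Raw ratio (divide by min = 1.0061): Zn: 1.0, O: 2.0, H: 2.002
Multiply by 1 to clear fractions: Zn: 1.0 ~= 1, O: 2.0 ~= 2, H: 2.002 ~= 2
Reduce by GCD to get the simplest whole-number ratio:

1:2:2


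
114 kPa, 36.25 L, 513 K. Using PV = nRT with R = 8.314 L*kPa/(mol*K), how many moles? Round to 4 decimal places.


PV = nRT, solve for n = PV / (RT).
PV = 114 * 36.25 = 4132.5
RT = 8.314 * 513 = 4265.082
n = 4132.5 / 4265.082
n = 0.96891455 mol, rounded to 4 dp:

0.9689 mol


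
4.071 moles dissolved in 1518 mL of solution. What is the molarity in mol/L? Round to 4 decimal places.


Convert volume to liters: V_L = V_mL / 1000.
V_L = 1518 / 1000 = 1.518 L
M = n / V_L = 4.071 / 1.518
M = 2.68181818 mol/L, rounded to 4 dp:

2.6818 mol/L


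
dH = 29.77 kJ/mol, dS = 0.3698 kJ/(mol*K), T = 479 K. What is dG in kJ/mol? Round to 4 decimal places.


Gibbs: dG = dH - T*dS (consistent units, dS already in kJ/(mol*K)).
T*dS = 479 * 0.3698 = 177.1342
dG = 29.77 - (177.1342)
dG = -147.3642 kJ/mol, rounded to 4 dp:

-147.3642 kJ/mol


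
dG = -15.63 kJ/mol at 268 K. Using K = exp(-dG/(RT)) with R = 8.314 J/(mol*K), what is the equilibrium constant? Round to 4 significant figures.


dG is in kJ/mol; multiply by 1000 to match R in J/(mol*K).
RT = 8.314 * 268 = 2228.152 J/mol
exponent = -dG*1000 / (RT) = -(-15.63*1000) / 2228.152 = 7.01478176
K = exp(7.01478176)
K = 1112.9637, rounded to 4 significant figures:

1113


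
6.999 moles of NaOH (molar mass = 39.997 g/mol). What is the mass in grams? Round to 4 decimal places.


mass = n * M
mass = 6.999 * 39.997
mass = 279.939003 g, rounded to 4 dp:

279.9390 g


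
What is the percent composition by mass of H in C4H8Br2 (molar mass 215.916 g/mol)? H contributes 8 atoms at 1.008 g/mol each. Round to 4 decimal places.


pct = 100 * (n_elem * M_elem) / M_total
mass_contribution = 8 * 1.008 = 8.064 g/mol
pct = 100 * 8.064 / 215.916
pct = 3.73478575 %, rounded to 4 dp:

3.7348 %


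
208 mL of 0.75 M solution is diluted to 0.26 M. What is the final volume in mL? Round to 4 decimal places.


Dilution: M1*V1 = M2*V2, solve for V2.
V2 = M1*V1 / M2
V2 = 0.75 * 208 / 0.26
V2 = 156.0 / 0.26
V2 = 600.0 mL, rounded to 4 dp:

600.0000 mL


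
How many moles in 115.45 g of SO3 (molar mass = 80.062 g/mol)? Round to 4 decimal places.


n = mass / M
n = 115.45 / 80.062
n = 1.44200744 mol, rounded to 4 dp:

1.4420 mol


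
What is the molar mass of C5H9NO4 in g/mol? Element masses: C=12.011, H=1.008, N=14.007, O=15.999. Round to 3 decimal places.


M = sum(count * atomic_mass) over atoms.
M = 5*12.011 + 9*1.008 + 1*14.007 + 4*15.999
M = 60.055 + 9.072 + 14.007 + 63.996
M = 147.13 g/mol, rounded to 3 dp:

147.130 g/mol
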